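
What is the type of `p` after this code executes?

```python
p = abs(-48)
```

abs() of int returns int

int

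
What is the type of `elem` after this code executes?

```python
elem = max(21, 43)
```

max() of ints returns int

int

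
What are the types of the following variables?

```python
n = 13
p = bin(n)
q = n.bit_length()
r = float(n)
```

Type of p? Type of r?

bin() returns str; float() returns float

str, float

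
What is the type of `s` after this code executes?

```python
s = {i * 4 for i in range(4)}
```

A set comprehension {expr for x in iterable} produces a set

set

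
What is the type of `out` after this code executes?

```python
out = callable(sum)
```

callable() returns bool

bool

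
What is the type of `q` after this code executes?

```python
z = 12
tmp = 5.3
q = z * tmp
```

int * float returns float (12 * 5.3 = 63.6)

float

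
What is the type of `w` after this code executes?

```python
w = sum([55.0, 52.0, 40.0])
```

sum() of floats returns float

float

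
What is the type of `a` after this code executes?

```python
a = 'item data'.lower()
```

str.lower() returns str

str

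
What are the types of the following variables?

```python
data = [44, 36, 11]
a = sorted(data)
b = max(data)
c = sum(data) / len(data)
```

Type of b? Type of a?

max of ints returns int; sorted() returns list

int, list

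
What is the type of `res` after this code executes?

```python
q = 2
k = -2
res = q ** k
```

int ** negative int returns float

float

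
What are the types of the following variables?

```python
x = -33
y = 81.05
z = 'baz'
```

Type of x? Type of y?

x is int; y is float

int, float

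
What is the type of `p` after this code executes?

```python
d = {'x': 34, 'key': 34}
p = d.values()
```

.values() returns a dict_values view object

dict_values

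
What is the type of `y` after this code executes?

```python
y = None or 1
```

'or' with None returns the other value (1, int)

int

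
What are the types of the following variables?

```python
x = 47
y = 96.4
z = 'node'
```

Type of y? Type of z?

y is float; z is str

float, str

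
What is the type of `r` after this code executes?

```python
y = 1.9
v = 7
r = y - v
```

float - int returns float (1.9 - 7 = -5.1)

float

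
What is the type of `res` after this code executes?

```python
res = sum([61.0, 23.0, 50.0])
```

sum() of floats returns float

float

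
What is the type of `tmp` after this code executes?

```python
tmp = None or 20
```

'or' with None returns the other value (20, int)

int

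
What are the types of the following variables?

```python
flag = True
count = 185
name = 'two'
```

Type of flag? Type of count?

flag is bool; count is int

bool, int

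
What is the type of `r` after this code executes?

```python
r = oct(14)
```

oct() returns str representation

str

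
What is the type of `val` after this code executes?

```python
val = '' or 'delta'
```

'or' returns first truthy value ('delta', which is str)

str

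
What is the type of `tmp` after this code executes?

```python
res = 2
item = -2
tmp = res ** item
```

int ** negative int returns float

float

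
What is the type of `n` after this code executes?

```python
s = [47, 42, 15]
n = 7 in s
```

'in' operator returns bool

bool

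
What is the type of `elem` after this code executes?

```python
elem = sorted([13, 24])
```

sorted() always returns list

list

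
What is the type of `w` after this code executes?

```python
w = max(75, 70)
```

max() of ints returns int

int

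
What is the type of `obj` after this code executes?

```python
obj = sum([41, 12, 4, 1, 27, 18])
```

sum() of ints returns int

int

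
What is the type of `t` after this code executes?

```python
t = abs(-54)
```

abs() of int returns int

int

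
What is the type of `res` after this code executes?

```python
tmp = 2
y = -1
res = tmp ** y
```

int ** negative int returns float

float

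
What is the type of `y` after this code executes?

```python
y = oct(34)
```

oct() returns str representation

str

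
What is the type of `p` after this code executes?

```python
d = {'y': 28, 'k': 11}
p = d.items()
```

dict.items() returns a dict_items view

dict_items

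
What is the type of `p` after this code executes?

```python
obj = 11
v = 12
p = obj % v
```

int % int returns int (11 % 12 = 11)

int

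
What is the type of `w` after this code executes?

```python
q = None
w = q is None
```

'is' comparison returns bool

bool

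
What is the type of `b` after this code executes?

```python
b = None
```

None has type NoneType

NoneType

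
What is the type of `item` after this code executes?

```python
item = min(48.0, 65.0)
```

min() of floats returns float

float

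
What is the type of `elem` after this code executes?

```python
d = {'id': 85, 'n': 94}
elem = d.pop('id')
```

dict.pop() returns the value (int)

int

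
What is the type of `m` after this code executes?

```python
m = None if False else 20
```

Ternary: condition is False, else branch (20) taken → int

int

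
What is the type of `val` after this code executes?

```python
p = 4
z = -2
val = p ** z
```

int ** negative int returns float

float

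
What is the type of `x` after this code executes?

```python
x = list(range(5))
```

list(range(...)) returns list

list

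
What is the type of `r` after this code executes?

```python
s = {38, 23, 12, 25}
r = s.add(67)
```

set.add() returns None (mutates in place)

NoneType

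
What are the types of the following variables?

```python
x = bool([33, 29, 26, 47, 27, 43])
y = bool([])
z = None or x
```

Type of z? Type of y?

None or <bool> returns the bool; bool() returns bool

bool, bool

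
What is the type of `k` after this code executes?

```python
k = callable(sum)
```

callable() returns bool

bool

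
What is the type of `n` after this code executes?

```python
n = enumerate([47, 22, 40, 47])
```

enumerate() returns an enumerate iterator object

enumerate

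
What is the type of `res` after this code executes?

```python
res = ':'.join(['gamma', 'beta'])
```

str.join() returns str

str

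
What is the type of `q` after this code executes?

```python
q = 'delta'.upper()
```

str.upper() returns str

str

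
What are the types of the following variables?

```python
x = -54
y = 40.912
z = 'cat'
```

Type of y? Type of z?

y is float; z is str

float, str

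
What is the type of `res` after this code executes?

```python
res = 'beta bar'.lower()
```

str.lower() returns str

str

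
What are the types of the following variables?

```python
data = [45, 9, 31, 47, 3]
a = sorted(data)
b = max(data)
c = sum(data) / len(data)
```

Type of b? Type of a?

max of ints returns int; sorted() returns list

int, list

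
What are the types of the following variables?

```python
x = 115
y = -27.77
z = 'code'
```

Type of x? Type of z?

x is int; z is str

int, str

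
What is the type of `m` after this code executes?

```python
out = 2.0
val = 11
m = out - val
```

float - int returns float (2.0 - 11 = -9.0)

float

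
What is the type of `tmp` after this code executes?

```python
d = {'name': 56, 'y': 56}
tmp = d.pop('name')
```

dict.pop() returns the value (int)

int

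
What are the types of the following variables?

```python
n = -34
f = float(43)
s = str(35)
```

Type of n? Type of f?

n is int; f is float

int, float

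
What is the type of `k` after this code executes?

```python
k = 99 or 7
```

'or' returns the first truthy value (99, which is int)

int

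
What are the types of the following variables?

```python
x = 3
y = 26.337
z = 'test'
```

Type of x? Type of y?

x is int; y is float

int, float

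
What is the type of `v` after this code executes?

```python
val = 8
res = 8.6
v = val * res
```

int * float returns float (8 * 8.6 = 68.8)

float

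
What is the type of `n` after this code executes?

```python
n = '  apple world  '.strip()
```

str.strip() returns str

str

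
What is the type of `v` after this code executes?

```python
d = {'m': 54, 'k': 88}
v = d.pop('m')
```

dict.pop() returns the value (int)

int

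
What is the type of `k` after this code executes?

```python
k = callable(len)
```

callable() returns bool

bool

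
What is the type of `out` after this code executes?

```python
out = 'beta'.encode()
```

str.encode() returns bytes

bytes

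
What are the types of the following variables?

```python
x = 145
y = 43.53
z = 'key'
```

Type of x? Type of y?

x is int; y is float

int, float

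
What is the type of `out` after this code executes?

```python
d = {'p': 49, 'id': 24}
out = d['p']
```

Accessing dict[str, int] with key 'p' returns int value 49

int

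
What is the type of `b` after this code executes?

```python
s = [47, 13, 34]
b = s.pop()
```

list.pop() returns the popped element (int here)

int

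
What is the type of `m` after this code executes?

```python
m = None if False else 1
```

Ternary: condition is False, else branch (1) taken → int

int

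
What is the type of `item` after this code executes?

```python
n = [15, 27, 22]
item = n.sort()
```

list.sort() returns None (sorts in place)

NoneType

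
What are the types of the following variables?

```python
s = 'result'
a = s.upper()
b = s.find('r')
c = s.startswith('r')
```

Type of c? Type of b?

str.startswith() returns bool; str.find() returns int

bool, int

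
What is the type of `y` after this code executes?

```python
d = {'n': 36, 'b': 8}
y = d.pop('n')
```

dict.pop() returns the value (int)

int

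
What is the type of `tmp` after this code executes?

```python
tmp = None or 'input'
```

'or' with None returns the other value ('input', str)

str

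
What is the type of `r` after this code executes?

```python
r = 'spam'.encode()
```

str.encode() returns bytes

bytes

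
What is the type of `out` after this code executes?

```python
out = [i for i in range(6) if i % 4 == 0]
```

A list comprehension [...] produces a list

list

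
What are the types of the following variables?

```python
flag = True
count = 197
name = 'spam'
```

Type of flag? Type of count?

flag is bool; count is int

bool, int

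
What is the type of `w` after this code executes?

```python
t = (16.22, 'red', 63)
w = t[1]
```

Index 1 of tuple is 'red' which is str

str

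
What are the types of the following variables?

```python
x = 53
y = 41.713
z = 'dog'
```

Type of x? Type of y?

x is int; y is float

int, float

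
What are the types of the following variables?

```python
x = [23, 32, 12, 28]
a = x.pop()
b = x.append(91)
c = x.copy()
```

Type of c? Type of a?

list.copy() returns list; list.pop() returns the element (int)

list, int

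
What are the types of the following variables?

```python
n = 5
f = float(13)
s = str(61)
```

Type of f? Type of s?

f is float; s is str

float, str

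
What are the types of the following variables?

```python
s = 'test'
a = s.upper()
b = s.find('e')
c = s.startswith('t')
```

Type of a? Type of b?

str.upper() returns str; str.find() returns int

str, int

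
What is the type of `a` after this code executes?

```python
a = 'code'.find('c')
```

str.find() returns int (index, or -1)

int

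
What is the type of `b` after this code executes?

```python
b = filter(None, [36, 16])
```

filter() returns a filter iterator object

filter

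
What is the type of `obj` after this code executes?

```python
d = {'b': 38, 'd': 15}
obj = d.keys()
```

.keys() returns a dict_keys view object

dict_keys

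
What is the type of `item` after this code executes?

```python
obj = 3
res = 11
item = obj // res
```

int // int returns int (3 // 11 = 0)

int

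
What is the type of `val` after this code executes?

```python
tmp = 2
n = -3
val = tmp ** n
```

int ** negative int returns float

float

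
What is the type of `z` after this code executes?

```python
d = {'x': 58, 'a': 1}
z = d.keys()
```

.keys() returns a dict_keys view object

dict_keys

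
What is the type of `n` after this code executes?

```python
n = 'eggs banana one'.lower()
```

str.lower() returns str

str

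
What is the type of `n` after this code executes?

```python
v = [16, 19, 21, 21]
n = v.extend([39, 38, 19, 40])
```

list.extend() returns None

NoneType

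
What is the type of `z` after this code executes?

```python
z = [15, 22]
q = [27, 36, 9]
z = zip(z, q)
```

zip() returns a zip iterator object

zip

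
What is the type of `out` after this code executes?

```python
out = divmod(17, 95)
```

divmod() returns a tuple (quotient, remainder)

tuple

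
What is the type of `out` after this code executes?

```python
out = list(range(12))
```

list(range(...)) returns list

list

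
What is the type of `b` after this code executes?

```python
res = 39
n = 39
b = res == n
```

Equality comparison returns bool

bool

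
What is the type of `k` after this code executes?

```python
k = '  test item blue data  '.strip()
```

str.strip() returns str

str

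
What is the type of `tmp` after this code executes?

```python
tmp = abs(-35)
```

abs() of int returns int

int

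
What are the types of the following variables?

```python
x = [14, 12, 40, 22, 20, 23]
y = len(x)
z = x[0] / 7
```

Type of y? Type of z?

len() returns int; int / int returns float

int, float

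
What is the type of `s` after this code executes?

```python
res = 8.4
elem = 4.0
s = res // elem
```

float // float returns float (floor division preserves float type)

float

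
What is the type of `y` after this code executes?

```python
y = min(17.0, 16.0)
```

min() of floats returns float

float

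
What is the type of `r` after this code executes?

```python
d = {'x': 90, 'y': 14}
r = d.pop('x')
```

dict.pop() returns the value (int)

int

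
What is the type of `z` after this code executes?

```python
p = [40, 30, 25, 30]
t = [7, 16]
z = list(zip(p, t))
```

list(zip(...)) returns a list of tuples

list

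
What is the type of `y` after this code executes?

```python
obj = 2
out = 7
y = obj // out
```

int // int returns int (2 // 7 = 0)

int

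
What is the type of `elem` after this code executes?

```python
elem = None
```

None has type NoneType

NoneType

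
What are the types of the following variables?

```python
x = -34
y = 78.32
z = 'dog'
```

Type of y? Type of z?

y is float; z is str

float, str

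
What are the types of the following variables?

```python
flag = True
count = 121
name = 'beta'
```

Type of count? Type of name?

count is int; name is str

int, str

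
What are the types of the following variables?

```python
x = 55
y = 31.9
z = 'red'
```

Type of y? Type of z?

y is float; z is str

float, str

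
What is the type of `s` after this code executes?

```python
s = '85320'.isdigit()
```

str.isdigit() returns bool

bool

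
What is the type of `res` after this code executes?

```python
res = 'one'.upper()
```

str.upper() returns str

str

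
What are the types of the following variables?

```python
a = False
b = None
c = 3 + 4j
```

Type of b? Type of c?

b is NoneType; c is complex

NoneType, complex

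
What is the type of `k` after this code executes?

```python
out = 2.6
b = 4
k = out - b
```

float - int returns float (2.6 - 4 = -1.4)

float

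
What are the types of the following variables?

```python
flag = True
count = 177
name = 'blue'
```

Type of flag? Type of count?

flag is bool; count is int

bool, int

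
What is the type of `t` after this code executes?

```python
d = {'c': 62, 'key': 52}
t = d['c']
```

Accessing dict[str, int] with key 'c' returns int value 62

int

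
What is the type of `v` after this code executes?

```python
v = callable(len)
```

callable() returns bool

bool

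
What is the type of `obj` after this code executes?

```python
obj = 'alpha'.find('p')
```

str.find() returns int (index, or -1)

int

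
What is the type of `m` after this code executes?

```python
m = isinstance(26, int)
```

isinstance() returns bool

bool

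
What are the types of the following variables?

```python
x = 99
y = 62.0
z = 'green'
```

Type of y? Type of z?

y is float; z is str

float, str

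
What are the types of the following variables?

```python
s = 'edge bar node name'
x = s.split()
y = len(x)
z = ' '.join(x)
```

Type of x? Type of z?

str.split() returns list; str.join() returns str

list, str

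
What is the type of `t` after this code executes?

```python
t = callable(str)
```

callable() returns bool

bool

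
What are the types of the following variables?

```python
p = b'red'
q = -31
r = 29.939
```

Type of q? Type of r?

q is int; r is float

int, float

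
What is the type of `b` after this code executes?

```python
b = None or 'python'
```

'or' with None returns the other value ('python', str)

str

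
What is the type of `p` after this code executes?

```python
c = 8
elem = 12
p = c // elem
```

int // int returns int (8 // 12 = 0)

int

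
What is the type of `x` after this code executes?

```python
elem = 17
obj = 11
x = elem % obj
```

int % int returns int (17 % 11 = 6)

int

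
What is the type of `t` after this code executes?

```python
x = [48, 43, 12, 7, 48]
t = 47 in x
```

'in' operator returns bool

bool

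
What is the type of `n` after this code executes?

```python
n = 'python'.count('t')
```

str.count() returns int

int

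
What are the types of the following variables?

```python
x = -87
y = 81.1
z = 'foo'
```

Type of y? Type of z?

y is float; z is str

float, str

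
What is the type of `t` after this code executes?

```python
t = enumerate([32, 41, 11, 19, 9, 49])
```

enumerate() returns an enumerate iterator object

enumerate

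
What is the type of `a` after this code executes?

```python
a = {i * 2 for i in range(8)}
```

A set comprehension {expr for x in iterable} produces a set

set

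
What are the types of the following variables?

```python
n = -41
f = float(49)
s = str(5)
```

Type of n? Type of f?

n is int; f is float

int, float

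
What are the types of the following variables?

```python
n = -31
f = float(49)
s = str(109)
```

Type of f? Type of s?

f is float; s is str

float, str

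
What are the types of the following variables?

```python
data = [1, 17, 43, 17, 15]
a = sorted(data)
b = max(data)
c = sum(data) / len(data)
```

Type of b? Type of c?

max of ints returns int; int / int returns float

int, float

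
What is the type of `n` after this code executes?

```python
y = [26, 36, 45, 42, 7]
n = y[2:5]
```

Slicing a list always returns a list

list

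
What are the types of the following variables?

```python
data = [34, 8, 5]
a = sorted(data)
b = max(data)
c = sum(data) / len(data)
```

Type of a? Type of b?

sorted() returns list; max of ints returns int

list, int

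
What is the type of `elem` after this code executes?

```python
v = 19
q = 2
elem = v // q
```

int // int returns int (19 // 2 = 9)

int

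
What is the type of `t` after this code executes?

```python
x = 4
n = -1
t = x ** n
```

int ** negative int returns float

float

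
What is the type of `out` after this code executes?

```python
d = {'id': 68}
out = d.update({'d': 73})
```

dict.update() returns None

NoneType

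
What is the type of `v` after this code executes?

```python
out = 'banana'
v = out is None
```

'is' comparison returns bool

bool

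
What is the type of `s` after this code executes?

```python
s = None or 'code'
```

'or' with None returns the other value ('code', str)

str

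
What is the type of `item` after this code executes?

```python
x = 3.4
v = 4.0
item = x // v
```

float // float returns float (floor division preserves float type)

float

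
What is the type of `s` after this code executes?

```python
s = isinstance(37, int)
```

isinstance() returns bool

bool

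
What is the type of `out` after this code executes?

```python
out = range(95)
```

range() returns a range object

range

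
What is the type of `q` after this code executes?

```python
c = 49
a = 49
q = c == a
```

Equality comparison returns bool

bool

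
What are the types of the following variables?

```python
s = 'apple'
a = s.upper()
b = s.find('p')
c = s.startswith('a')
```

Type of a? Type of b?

str.upper() returns str; str.find() returns int

str, int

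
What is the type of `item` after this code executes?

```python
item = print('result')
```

print() returns None

NoneType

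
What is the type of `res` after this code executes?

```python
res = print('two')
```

print() returns None

NoneType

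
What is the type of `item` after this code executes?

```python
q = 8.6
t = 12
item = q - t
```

float - int returns float (8.6 - 12 = -3.4)

float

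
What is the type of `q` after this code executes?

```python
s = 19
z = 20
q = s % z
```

int % int returns int (19 % 20 = 19)

int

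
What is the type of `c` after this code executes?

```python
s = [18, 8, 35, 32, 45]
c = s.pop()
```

list.pop() returns the popped element (int here)

int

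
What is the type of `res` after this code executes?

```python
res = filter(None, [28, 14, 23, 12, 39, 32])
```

filter() returns a filter iterator object

filter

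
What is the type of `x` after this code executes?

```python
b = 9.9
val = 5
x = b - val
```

float - int returns float (9.9 - 5 = 4.9)

float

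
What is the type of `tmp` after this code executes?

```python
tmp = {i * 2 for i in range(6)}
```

A set comprehension {expr for x in iterable} produces a set

set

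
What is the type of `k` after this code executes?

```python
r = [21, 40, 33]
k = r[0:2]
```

Slicing a list always returns a list

list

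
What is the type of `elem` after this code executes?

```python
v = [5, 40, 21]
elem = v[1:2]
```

Slicing a list always returns a list

list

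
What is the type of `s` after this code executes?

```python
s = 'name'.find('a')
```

str.find() returns int (index, or -1)

int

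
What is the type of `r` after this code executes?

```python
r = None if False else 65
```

Ternary: condition is False, else branch (65) taken → int

int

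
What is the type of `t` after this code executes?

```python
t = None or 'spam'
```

'or' with None returns the other value ('spam', str)

str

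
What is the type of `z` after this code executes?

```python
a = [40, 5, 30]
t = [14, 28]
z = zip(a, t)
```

zip() returns a zip iterator object

zip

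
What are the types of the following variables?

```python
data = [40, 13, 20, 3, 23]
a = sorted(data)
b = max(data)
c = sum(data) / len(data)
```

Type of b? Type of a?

max of ints returns int; sorted() returns list

int, list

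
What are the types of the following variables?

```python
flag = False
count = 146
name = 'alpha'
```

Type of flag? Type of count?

flag is bool; count is int

bool, int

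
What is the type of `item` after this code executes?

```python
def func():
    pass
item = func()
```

A function with no return statement returns None

NoneType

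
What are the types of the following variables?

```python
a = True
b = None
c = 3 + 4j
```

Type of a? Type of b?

a is bool; b is NoneType

bool, NoneType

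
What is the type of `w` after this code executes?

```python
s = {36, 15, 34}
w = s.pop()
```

Popping from a set of ints returns int

int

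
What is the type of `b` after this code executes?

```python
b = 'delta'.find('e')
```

str.find() returns int (index, or -1)

int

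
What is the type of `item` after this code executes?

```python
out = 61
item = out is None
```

'is' comparison returns bool

bool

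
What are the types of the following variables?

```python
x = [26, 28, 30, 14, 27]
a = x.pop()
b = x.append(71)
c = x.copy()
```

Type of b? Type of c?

list.append() returns None; list.copy() returns list

NoneType, list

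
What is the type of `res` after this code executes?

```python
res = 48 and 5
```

'and' returns the last value when all truthy (5, which is int)

int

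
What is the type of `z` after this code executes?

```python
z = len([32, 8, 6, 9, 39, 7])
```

len() always returns int

int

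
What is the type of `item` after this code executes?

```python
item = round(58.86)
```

round() with no ndigits arg returns int

int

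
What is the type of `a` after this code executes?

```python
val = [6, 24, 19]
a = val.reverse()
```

list.reverse() returns None

NoneType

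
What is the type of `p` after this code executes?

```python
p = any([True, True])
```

any() returns bool

bool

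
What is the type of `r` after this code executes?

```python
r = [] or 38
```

'or' returns first truthy value (38, which is int)

int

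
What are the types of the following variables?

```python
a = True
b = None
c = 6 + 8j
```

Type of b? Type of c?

b is NoneType; c is complex

NoneType, complex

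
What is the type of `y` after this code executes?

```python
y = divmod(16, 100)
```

divmod() returns a tuple (quotient, remainder)

tuple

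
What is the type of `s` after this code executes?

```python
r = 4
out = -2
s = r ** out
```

int ** negative int returns float

float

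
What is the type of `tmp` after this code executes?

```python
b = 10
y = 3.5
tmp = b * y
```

int * float returns float (10 * 3.5 = 35.0)

float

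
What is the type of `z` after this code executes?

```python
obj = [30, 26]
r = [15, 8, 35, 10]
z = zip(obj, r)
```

zip() returns a zip iterator object

zip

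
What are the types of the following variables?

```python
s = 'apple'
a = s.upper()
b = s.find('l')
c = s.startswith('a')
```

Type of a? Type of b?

str.upper() returns str; str.find() returns int

str, int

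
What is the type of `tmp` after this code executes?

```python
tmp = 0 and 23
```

'and' returns the first falsy value (0, which is int)

int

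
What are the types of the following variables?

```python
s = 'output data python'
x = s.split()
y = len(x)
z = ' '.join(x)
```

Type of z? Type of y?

str.join() returns str; len() returns int

str, int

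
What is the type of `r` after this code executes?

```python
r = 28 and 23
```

'and' returns the last value when all truthy (23, which is int)

int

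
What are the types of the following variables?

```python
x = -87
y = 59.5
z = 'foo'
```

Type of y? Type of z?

y is float; z is str

float, str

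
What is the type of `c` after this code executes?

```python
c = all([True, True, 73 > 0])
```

all() returns bool

bool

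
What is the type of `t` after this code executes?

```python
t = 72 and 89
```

'and' returns the last value when all truthy (89, which is int)

int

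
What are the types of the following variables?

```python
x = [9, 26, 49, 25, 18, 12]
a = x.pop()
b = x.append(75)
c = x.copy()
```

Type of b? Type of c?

list.append() returns None; list.copy() returns list

NoneType, list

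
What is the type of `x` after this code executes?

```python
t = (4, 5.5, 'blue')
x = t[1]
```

Index 1 of tuple is 5.5 which is float

float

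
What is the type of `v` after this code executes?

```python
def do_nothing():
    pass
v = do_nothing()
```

A function with no return statement returns None

NoneType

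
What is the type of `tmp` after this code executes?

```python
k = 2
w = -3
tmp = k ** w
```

int ** negative int returns float

float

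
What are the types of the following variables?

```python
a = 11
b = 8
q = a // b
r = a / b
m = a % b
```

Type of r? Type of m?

int / int returns float; int % int returns int

float, int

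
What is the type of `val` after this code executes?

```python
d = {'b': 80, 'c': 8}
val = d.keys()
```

.keys() returns a dict_keys view object

dict_keys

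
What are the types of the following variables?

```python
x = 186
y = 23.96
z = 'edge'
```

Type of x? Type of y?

x is int; y is float

int, float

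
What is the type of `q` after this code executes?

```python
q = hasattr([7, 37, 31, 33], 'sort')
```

hasattr() returns bool

bool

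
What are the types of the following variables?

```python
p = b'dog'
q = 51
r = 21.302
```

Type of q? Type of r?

q is int; r is float

int, float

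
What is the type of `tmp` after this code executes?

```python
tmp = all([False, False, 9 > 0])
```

all() returns bool

bool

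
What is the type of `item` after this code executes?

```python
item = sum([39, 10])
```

sum() of ints returns int

int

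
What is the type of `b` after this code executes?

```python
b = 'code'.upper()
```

str.upper() returns str

str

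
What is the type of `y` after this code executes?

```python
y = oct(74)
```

oct() returns str representation

str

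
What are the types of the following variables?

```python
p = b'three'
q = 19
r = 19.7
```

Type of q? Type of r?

q is int; r is float

int, float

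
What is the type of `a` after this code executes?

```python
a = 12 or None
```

'or' returns first truthy value (12, int)

int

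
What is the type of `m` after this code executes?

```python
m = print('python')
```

print() returns None

NoneType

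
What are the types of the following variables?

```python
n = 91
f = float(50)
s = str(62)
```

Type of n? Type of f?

n is int; f is float

int, float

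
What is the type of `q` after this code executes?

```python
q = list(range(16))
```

list(range(...)) returns list

list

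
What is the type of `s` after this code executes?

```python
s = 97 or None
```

'or' returns first truthy value (97, int)

int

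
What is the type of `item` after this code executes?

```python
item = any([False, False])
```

any() returns bool

bool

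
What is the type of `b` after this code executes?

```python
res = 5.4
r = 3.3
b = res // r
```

float // float returns float (floor division preserves float type)

float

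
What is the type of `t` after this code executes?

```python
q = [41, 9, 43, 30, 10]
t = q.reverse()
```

list.reverse() returns None

NoneType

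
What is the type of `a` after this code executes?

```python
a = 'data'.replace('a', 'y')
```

str.replace() returns str

str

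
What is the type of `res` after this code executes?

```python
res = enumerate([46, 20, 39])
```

enumerate() returns an enumerate iterator object

enumerate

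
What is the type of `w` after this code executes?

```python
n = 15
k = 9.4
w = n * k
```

int * float returns float (15 * 9.4 = 141.0)

float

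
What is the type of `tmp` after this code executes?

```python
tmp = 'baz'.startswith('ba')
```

str.startswith() returns bool

bool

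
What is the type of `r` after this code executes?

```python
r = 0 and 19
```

'and' returns the first falsy value (0, which is int)

int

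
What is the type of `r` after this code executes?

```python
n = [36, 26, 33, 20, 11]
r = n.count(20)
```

list.count() returns int

int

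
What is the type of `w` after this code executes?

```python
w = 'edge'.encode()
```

str.encode() returns bytes

bytes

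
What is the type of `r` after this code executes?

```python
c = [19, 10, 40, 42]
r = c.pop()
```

list.pop() returns the popped element (int here)

int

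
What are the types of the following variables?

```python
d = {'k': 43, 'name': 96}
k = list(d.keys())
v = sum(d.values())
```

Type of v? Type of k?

sum of int values returns int; list(...) returns list

int, list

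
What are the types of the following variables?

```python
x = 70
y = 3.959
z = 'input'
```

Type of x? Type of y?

x is int; y is float

int, float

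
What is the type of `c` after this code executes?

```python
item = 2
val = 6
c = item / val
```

int / int always returns float in Python 3 (2 / 6 = 0.333333)

float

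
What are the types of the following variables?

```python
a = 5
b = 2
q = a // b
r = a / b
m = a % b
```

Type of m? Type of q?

int % int returns int; int // int returns int

int, int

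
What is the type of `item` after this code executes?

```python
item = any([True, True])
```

any() returns bool

bool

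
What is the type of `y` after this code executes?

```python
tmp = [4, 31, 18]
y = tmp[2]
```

Indexing a list of ints returns int (tmp[2] = 18)

int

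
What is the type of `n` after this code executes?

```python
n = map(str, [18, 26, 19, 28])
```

map() returns a map iterator object

map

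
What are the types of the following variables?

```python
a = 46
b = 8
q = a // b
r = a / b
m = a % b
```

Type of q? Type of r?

int // int returns int; int / int returns float

int, float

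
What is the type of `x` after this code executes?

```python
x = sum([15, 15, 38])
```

sum() of ints returns int

int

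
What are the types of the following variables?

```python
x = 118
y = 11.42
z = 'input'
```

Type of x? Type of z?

x is int; z is str

int, str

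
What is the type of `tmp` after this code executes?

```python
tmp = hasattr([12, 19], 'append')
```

hasattr() returns bool

bool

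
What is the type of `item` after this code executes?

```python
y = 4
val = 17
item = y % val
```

int % int returns int (4 % 17 = 4)

int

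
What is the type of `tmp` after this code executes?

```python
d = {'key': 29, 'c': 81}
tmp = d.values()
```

.values() returns a dict_values view object

dict_values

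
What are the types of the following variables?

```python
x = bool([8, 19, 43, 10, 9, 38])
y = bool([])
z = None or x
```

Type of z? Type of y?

None or <bool> returns the bool; bool() returns bool

bool, bool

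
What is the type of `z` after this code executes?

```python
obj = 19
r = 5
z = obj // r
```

int // int returns int (19 // 5 = 3)

int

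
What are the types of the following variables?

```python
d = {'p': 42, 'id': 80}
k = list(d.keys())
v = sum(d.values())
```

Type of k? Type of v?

list(...) returns list; sum of int values returns int

list, int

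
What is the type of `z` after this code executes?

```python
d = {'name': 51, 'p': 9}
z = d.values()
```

.values() returns a dict_values view object

dict_values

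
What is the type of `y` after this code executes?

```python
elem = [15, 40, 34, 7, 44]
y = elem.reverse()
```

list.reverse() returns None

NoneType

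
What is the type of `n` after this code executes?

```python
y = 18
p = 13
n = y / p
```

int / int always returns float in Python 3 (18 / 13 = 1.38462)

float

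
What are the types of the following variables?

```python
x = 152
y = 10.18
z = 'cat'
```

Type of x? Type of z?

x is int; z is str

int, str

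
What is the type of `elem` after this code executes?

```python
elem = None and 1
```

'and' returns first falsy value (None)

NoneType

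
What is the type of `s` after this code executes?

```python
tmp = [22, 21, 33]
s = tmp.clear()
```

list.clear() returns None

NoneType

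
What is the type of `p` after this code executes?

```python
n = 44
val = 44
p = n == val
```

Equality comparison returns bool

bool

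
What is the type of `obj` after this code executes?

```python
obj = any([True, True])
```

any() returns bool

bool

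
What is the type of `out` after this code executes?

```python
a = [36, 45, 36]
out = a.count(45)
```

list.count() returns int

int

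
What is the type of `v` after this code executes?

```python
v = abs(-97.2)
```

abs() of float returns float

float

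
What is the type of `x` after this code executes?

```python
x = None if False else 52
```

Ternary: condition is False, else branch (52) taken → int

int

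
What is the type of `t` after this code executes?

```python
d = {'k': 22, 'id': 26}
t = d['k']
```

Accessing dict[str, int] with key 'k' returns int value 22

int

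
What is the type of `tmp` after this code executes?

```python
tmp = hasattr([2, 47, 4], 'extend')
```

hasattr() returns bool

bool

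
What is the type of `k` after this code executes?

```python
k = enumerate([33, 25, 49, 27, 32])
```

enumerate() returns an enumerate iterator object

enumerate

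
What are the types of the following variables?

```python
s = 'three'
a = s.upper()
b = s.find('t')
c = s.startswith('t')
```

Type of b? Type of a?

str.find() returns int; str.upper() returns str

int, str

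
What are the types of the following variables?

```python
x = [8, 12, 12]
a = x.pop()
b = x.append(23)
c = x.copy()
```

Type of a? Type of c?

list.pop() returns the element (int); list.copy() returns list

int, list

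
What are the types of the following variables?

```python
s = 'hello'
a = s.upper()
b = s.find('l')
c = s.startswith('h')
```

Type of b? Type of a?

str.find() returns int; str.upper() returns str

int, str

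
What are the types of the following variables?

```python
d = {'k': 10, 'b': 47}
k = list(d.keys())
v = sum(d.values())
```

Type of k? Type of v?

list(...) returns list; sum of int values returns int

list, int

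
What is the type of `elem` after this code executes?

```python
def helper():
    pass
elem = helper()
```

A function with no return statement returns None

NoneType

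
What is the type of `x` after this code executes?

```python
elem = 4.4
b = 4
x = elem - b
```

float - int returns float (4.4 - 4 = 0.4)

float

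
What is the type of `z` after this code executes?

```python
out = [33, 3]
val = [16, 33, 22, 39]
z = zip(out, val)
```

zip() returns a zip iterator object

zip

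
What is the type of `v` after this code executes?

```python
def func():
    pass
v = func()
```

A function with no return statement returns None

NoneType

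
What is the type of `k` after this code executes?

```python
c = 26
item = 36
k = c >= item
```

Comparison operators return bool

bool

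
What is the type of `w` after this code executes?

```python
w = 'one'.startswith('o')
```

str.startswith() returns bool

bool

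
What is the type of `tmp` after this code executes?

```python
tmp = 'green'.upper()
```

str.upper() returns str

str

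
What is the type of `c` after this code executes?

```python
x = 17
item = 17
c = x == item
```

Equality comparison returns bool

bool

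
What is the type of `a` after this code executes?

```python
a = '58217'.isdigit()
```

str.isdigit() returns bool

bool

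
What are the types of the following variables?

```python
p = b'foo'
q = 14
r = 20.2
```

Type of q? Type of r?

q is int; r is float

int, float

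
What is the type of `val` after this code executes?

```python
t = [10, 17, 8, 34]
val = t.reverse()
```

list.reverse() returns None

NoneType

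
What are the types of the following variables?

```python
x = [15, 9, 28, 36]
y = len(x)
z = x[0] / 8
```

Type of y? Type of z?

len() returns int; int / int returns float

int, float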